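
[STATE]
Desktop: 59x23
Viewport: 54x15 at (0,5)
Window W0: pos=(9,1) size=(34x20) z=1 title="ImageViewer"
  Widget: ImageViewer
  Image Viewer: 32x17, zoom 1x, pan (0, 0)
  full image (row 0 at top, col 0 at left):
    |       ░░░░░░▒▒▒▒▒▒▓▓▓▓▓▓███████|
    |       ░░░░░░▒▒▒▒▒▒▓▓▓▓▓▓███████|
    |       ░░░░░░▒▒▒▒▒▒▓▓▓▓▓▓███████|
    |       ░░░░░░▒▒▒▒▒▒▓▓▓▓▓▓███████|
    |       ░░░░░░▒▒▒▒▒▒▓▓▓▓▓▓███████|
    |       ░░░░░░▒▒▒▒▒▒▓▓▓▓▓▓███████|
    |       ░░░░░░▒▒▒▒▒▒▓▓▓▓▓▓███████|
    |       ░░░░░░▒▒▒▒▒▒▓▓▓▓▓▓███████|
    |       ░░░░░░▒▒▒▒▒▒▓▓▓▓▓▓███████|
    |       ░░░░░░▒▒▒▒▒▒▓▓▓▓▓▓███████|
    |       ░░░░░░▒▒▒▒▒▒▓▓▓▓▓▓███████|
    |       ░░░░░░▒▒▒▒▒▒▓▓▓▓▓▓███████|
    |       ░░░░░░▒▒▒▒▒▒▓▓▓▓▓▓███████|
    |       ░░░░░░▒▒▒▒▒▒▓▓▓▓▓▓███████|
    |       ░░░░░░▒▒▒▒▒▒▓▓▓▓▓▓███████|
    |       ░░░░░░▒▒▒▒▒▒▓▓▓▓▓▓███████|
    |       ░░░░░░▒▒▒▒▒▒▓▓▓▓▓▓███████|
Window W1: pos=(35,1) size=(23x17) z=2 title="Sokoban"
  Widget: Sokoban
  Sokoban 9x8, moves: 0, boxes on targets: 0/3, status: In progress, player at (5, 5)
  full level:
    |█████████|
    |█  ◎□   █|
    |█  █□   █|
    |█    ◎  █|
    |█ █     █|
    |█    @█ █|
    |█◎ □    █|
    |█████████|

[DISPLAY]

         ┃       ░░░░░░▒▒▒▒▒▒▓▓▓▓▓▓┃█  ◎□   █         
         ┃       ░░░░░░▒▒▒▒▒▒▓▓▓▓▓▓┃█  █□   █         
         ┃       ░░░░░░▒▒▒▒▒▒▓▓▓▓▓▓┃█    ◎  █         
         ┃       ░░░░░░▒▒▒▒▒▒▓▓▓▓▓▓┃█ █     █         
         ┃       ░░░░░░▒▒▒▒▒▒▓▓▓▓▓▓┃█    @█ █         
         ┃       ░░░░░░▒▒▒▒▒▒▓▓▓▓▓▓┃█◎ □    █         
         ┃       ░░░░░░▒▒▒▒▒▒▓▓▓▓▓▓┃█████████         
         ┃       ░░░░░░▒▒▒▒▒▒▓▓▓▓▓▓┃Moves: 0  0/3     
         ┃       ░░░░░░▒▒▒▒▒▒▓▓▓▓▓▓┃                  
         ┃       ░░░░░░▒▒▒▒▒▒▓▓▓▓▓▓┃                  
         ┃       ░░░░░░▒▒▒▒▒▒▓▓▓▓▓▓┃                  
         ┃       ░░░░░░▒▒▒▒▒▒▓▓▓▓▓▓┃                  
         ┃       ░░░░░░▒▒▒▒▒▒▓▓▓▓▓▓┗━━━━━━━━━━━━━━━━━━
         ┃       ░░░░░░▒▒▒▒▒▒▓▓▓▓▓▓███████┃           
         ┃       ░░░░░░▒▒▒▒▒▒▓▓▓▓▓▓███████┃           


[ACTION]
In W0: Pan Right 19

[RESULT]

         ┃▓▓▓▓▓▓███████            ┃█  ◎□   █         
         ┃▓▓▓▓▓▓███████            ┃█  █□   █         
         ┃▓▓▓▓▓▓███████            ┃█    ◎  █         
         ┃▓▓▓▓▓▓███████            ┃█ █     █         
         ┃▓▓▓▓▓▓███████            ┃█    @█ █         
         ┃▓▓▓▓▓▓███████            ┃█◎ □    █         
         ┃▓▓▓▓▓▓███████            ┃█████████         
         ┃▓▓▓▓▓▓███████            ┃Moves: 0  0/3     
         ┃▓▓▓▓▓▓███████            ┃                  
         ┃▓▓▓▓▓▓███████            ┃                  
         ┃▓▓▓▓▓▓███████            ┃                  
         ┃▓▓▓▓▓▓███████            ┃                  
         ┃▓▓▓▓▓▓███████            ┗━━━━━━━━━━━━━━━━━━
         ┃▓▓▓▓▓▓███████                   ┃           
         ┃▓▓▓▓▓▓███████                   ┃           


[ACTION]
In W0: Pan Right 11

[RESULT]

         ┃██                       ┃█  ◎□   █         
         ┃██                       ┃█  █□   █         
         ┃██                       ┃█    ◎  █         
         ┃██                       ┃█ █     █         
         ┃██                       ┃█    @█ █         
         ┃██                       ┃█◎ □    █         
         ┃██                       ┃█████████         
         ┃██                       ┃Moves: 0  0/3     
         ┃██                       ┃                  
         ┃██                       ┃                  
         ┃██                       ┃                  
         ┃██                       ┃                  
         ┃██                       ┗━━━━━━━━━━━━━━━━━━
         ┃██                              ┃           
         ┃██                              ┃           


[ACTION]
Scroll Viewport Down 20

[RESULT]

         ┃██                       ┃█ █     █         
         ┃██                       ┃█    @█ █         
         ┃██                       ┃█◎ □    █         
         ┃██                       ┃█████████         
         ┃██                       ┃Moves: 0  0/3     
         ┃██                       ┃                  
         ┃██                       ┃                  
         ┃██                       ┃                  
         ┃██                       ┃                  
         ┃██                       ┗━━━━━━━━━━━━━━━━━━
         ┃██                              ┃           
         ┃██                              ┃           
         ┗━━━━━━━━━━━━━━━━━━━━━━━━━━━━━━━━┛           
                                                      
                                                      


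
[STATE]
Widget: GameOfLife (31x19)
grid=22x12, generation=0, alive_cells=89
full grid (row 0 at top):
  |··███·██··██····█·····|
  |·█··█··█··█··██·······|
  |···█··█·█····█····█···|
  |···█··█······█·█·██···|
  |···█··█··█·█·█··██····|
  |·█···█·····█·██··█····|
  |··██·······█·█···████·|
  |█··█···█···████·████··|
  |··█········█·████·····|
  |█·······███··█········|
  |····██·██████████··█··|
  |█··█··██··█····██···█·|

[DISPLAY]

Gen: 0                         
··███·██··██····█·····         
·█··█··█··█··██·······         
···█··█·█····█····█···         
···█··█······█·█·██···         
···█··█··█·█·█··██····         
·█···█·····█·██··█····         
··██·······█·█···████·         
█··█···█···████·████··         
··█········█·████·····         
█·······███··█········         
····██·██████████··█··         
█··█··██··█····██···█·         
                               
                               
                               
                               
                               
                               


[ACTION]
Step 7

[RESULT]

Gen: 7                         
·······███············         
·····█··█·██··········         
·█···██·█··█·····██···         
███··██····█·····██···         
███····█··█···········         
········█·············         
·█·················██·         
·██····█···········██·         
█··█···███············         
·██·······██··········         
·█·····█··············         
·······████···········         
                               
                               
                               
                               
                               
                               


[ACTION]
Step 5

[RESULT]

Gen: 12                        
··········███·········         
···█····█···██········         
████···█████·██··██···         
···█···██····█···██···         
███··██···███·········         
·██·█······█··········         
·██···█············██·         
·······█···········██·         
·······██·············         
········██············         
·······█··············         
·······█··············         
                               
                               
                               
                               
                               
                               


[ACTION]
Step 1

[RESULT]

Gen: 13                        
···········███········         
·█·█···██·····█·······         
·█·██·····██··█··██···         
···██········██··██···         
█···████··███·········         
······█···███·········         
·███···············██·         
······███··········██·         
·······█·█············         
·········█············         
·······█··············         
······················         
                               
                               
                               
                               
                               
                               


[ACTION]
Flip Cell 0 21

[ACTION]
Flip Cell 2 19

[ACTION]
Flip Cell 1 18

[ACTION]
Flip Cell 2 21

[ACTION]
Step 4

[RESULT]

Gen: 17                        
··············██···█··         
·············███···█··         
···██·█·····██·█······         
··█···██········█·····         
··█·█·█·······█·······         
···█······████········         
··········██·······██·         
···················██·         
······················         
······················         
······················         
······················         
                               
                               
                               
                               
                               
                               


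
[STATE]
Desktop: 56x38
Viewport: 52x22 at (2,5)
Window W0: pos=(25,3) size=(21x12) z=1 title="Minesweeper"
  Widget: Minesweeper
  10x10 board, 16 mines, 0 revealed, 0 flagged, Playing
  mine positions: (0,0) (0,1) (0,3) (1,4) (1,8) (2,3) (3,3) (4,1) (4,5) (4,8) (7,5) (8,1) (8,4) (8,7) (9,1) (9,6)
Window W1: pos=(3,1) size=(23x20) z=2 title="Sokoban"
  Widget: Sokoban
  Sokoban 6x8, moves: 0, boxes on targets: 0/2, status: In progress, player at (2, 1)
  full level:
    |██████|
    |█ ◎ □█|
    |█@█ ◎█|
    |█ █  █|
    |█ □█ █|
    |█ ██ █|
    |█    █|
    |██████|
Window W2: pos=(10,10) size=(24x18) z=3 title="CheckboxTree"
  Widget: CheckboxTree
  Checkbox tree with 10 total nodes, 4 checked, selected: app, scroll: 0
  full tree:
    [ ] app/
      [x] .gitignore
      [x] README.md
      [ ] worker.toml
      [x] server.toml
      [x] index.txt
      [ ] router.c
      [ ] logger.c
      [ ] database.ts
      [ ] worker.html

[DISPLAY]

 ┃█ ◎ □█               ┃───────────────────┨        
 ┃█@█ ◎█               ┃■■■■■■■■■■         ┃        
 ┃█ █  █               ┃■■■■■■■■■■         ┃        
 ┃█ □█ █               ┃■■■■■■■■■■         ┃        
 ┃█ ██ █               ┃■■■■■■■■■■         ┃        
 ┃█    █┏━━━━━━━━━━━━━━━━━━━━━━┓■■         ┃        
 ┃██████┃ CheckboxTree         ┃■■         ┃        
 ┃Moves:┠──────────────────────┨■■         ┃        
 ┃      ┃>[-] app/             ┃■■         ┃        
 ┃      ┃   [x] .gitignore     ┃━━━━━━━━━━━┛        
 ┃      ┃   [x] README.md      ┃                    
 ┃      ┃   [ ] worker.toml    ┃                    
 ┃      ┃   [x] server.toml    ┃                    
 ┃      ┃   [x] index.txt      ┃                    
 ┃      ┃   [ ] router.c       ┃                    
 ┗━━━━━━┃   [ ] logger.c       ┃                    
        ┃   [ ] database.ts    ┃                    
        ┃   [ ] worker.html    ┃                    
        ┃                      ┃                    
        ┃                      ┃                    
        ┃                      ┃                    
        ┃                      ┃                    


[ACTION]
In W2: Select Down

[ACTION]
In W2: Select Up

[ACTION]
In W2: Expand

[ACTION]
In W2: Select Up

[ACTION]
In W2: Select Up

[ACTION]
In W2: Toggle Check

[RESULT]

 ┃█ ◎ □█               ┃───────────────────┨        
 ┃█@█ ◎█               ┃■■■■■■■■■■         ┃        
 ┃█ █  █               ┃■■■■■■■■■■         ┃        
 ┃█ □█ █               ┃■■■■■■■■■■         ┃        
 ┃█ ██ █               ┃■■■■■■■■■■         ┃        
 ┃█    █┏━━━━━━━━━━━━━━━━━━━━━━┓■■         ┃        
 ┃██████┃ CheckboxTree         ┃■■         ┃        
 ┃Moves:┠──────────────────────┨■■         ┃        
 ┃      ┃>[x] app/             ┃■■         ┃        
 ┃      ┃   [x] .gitignore     ┃━━━━━━━━━━━┛        
 ┃      ┃   [x] README.md      ┃                    
 ┃      ┃   [x] worker.toml    ┃                    
 ┃      ┃   [x] server.toml    ┃                    
 ┃      ┃   [x] index.txt      ┃                    
 ┃      ┃   [x] router.c       ┃                    
 ┗━━━━━━┃   [x] logger.c       ┃                    
        ┃   [x] database.ts    ┃                    
        ┃   [x] worker.html    ┃                    
        ┃                      ┃                    
        ┃                      ┃                    
        ┃                      ┃                    
        ┃                      ┃                    


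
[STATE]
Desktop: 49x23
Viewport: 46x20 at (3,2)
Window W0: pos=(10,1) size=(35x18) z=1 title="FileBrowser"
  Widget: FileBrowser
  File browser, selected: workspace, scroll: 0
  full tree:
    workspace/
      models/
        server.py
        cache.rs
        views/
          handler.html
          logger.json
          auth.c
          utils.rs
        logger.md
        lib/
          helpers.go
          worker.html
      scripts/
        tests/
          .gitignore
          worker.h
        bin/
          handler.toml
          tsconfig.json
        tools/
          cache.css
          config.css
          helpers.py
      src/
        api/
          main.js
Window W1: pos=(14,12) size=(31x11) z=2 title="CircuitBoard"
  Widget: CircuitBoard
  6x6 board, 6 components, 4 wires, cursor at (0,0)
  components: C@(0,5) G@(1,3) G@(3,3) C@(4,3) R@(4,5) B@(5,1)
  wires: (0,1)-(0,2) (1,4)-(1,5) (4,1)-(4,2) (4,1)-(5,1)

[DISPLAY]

       ┃ FileBrowser                     ┃    
       ┠─────────────────────────────────┨    
       ┃> [-] workspace/                 ┃    
       ┃    [+] models/                  ┃    
       ┃    [+] scripts/                 ┃    
       ┃    [+] src/                     ┃    
       ┃                                 ┃    
       ┃                                 ┃    
       ┃                                 ┃    
       ┃                                 ┃    
       ┃   ┏━━━━━━━━━━━━━━━━━━━━━━━━━━━━━┓    
       ┃   ┃ CircuitBoard                ┃    
       ┃   ┠─────────────────────────────┨    
       ┃   ┃   0 1 2 3 4 5               ┃    
       ┃   ┃0  [.]  · ─ ·           C    ┃    
       ┃   ┃                             ┃    
       ┗━━━┃1               G   · ─ ·    ┃    
           ┃                             ┃    
           ┃2                            ┃    
           ┃                             ┃    


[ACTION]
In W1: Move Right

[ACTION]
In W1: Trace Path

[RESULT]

       ┃ FileBrowser                     ┃    
       ┠─────────────────────────────────┨    
       ┃> [-] workspace/                 ┃    
       ┃    [+] models/                  ┃    
       ┃    [+] scripts/                 ┃    
       ┃    [+] src/                     ┃    
       ┃                                 ┃    
       ┃                                 ┃    
       ┃                                 ┃    
       ┃                                 ┃    
       ┃   ┏━━━━━━━━━━━━━━━━━━━━━━━━━━━━━┓    
       ┃   ┃ CircuitBoard                ┃    
       ┃   ┠─────────────────────────────┨    
       ┃   ┃   0 1 2 3 4 5               ┃    
       ┃   ┃0      [.]─ ·           C    ┃    
       ┃   ┃                             ┃    
       ┗━━━┃1               G   · ─ ·    ┃    
           ┃                             ┃    
           ┃2                            ┃    
           ┃                             ┃    


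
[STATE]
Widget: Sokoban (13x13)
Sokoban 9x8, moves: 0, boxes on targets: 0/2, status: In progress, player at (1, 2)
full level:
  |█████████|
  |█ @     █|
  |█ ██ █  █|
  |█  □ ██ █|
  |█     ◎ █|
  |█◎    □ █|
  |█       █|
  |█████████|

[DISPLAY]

█████████    
█ @     █    
█ ██ █  █    
█  □ ██ █    
█     ◎ █    
█◎    □ █    
█       █    
█████████    
Moves: 0  0/2
             
             
             
             


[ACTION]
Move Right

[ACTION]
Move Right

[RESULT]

█████████    
█   @   █    
█ ██ █  █    
█  □ ██ █    
█     ◎ █    
█◎    □ █    
█       █    
█████████    
Moves: 2  0/2
             
             
             
             


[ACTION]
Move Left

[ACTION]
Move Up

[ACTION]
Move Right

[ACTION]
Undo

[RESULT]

█████████    
█  @    █    
█ ██ █  █    
█  □ ██ █    
█     ◎ █    
█◎    □ █    
█       █    
█████████    
Moves: 3  0/2
             
             
             
             


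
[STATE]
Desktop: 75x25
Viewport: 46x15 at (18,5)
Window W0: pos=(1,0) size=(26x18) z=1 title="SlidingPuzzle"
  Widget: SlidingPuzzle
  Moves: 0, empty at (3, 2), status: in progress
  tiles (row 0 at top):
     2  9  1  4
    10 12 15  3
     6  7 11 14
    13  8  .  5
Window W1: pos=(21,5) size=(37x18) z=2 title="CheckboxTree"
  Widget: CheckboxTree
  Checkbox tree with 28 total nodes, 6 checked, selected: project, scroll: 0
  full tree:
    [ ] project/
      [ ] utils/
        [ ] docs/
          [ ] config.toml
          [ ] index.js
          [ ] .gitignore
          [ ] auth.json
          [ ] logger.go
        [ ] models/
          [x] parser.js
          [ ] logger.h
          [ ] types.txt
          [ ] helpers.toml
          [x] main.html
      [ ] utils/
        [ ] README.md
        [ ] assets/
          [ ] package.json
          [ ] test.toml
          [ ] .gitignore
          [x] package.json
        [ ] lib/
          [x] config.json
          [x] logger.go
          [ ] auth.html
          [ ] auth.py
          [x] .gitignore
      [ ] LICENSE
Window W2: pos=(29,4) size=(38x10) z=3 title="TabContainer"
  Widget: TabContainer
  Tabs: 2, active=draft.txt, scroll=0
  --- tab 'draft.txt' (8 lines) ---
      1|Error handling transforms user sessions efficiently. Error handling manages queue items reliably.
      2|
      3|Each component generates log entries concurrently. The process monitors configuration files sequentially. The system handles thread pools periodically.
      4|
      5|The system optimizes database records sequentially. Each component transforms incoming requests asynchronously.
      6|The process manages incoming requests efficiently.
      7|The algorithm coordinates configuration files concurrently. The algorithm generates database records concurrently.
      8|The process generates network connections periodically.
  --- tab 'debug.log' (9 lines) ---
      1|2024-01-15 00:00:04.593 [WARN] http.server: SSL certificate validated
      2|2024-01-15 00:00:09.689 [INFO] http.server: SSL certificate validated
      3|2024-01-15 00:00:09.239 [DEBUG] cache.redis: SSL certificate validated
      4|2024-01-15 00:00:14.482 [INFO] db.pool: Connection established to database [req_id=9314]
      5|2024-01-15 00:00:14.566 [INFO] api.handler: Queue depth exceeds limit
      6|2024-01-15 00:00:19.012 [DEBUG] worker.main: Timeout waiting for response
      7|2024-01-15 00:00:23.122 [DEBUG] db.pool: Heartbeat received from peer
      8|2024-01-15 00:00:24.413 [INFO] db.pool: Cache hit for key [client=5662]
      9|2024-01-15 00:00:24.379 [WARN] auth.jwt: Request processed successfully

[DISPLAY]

───┏━━━━━━━┃ TabContainer                     
  3┃ Checkb┠──────────────────────────────────
───┠───────┃[draft.txt]│ debug.log            
 14┃>[-] pr┃──────────────────────────────────
───┃   [-] ┃Error handling transforms user ses
  5┃     [ ┃                                  
───┃       ┃Each component generates log entri
   ┃       ┃                                  
   ┃       ┗━━━━━━━━━━━━━━━━━━━━━━━━━━━━━━━━━━
   ┃       [ ] auth.json               ┃      
   ┃       [ ] logger.go               ┃      
   ┃     [-] models/                   ┃      
━━━┃       [x] parser.js               ┃      
   ┃       [ ] logger.h                ┃      
   ┃       [ ] types.txt               ┃      


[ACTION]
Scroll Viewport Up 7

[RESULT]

━━━━━━━━┓                                     
        ┃                                     
────────┨                                     
────┐   ┃                                     
  4 │   ┃  ┏━━━━━━━━━━━━━━━━━━━━━━━━━━━━━━━━━━
───┏━━━━━━━┃ TabContainer                     
  3┃ Checkb┠──────────────────────────────────
───┠───────┃[draft.txt]│ debug.log            
 14┃>[-] pr┃──────────────────────────────────
───┃   [-] ┃Error handling transforms user ses
  5┃     [ ┃                                  
───┃       ┃Each component generates log entri
   ┃       ┃                                  
   ┃       ┗━━━━━━━━━━━━━━━━━━━━━━━━━━━━━━━━━━
   ┃       [ ] auth.json               ┃      


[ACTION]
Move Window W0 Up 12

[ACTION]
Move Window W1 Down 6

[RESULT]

━━━━━━━━┓                                     
        ┃                                     
────────┨                                     
────┐   ┃                                     
  4 │   ┃  ┏━━━━━━━━━━━━━━━━━━━━━━━━━━━━━━━━━━
────┤   ┃  ┃ TabContainer                     
  3 │   ┃  ┠──────────────────────────────────
───┏━━━━━━━┃[draft.txt]│ debug.log            
 14┃ Checkb┃──────────────────────────────────
───┠───────┃Error handling transforms user ses
  5┃>[-] pr┃                                  
───┃   [-] ┃Each component generates log entri
   ┃     [ ┃                                  
   ┃       ┗━━━━━━━━━━━━━━━━━━━━━━━━━━━━━━━━━━
   ┃       [ ] index.js                ┃      


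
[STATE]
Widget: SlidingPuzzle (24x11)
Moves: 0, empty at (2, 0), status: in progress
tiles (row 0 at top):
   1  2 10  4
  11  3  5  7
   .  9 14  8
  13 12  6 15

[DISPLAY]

┌────┬────┬────┬────┐   
│  1 │  2 │ 10 │  4 │   
├────┼────┼────┼────┤   
│ 11 │  3 │  5 │  7 │   
├────┼────┼────┼────┤   
│    │  9 │ 14 │  8 │   
├────┼────┼────┼────┤   
│ 13 │ 12 │  6 │ 15 │   
└────┴────┴────┴────┘   
Moves: 0                
                        


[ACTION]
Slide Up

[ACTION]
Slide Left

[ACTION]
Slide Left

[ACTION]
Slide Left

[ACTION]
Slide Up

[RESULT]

┌────┬────┬────┬────┐   
│  1 │  2 │ 10 │  4 │   
├────┼────┼────┼────┤   
│ 11 │  3 │  5 │  7 │   
├────┼────┼────┼────┤   
│ 13 │  9 │ 14 │  8 │   
├────┼────┼────┼────┤   
│ 12 │  6 │ 15 │    │   
└────┴────┴────┴────┘   
Moves: 4                
                        


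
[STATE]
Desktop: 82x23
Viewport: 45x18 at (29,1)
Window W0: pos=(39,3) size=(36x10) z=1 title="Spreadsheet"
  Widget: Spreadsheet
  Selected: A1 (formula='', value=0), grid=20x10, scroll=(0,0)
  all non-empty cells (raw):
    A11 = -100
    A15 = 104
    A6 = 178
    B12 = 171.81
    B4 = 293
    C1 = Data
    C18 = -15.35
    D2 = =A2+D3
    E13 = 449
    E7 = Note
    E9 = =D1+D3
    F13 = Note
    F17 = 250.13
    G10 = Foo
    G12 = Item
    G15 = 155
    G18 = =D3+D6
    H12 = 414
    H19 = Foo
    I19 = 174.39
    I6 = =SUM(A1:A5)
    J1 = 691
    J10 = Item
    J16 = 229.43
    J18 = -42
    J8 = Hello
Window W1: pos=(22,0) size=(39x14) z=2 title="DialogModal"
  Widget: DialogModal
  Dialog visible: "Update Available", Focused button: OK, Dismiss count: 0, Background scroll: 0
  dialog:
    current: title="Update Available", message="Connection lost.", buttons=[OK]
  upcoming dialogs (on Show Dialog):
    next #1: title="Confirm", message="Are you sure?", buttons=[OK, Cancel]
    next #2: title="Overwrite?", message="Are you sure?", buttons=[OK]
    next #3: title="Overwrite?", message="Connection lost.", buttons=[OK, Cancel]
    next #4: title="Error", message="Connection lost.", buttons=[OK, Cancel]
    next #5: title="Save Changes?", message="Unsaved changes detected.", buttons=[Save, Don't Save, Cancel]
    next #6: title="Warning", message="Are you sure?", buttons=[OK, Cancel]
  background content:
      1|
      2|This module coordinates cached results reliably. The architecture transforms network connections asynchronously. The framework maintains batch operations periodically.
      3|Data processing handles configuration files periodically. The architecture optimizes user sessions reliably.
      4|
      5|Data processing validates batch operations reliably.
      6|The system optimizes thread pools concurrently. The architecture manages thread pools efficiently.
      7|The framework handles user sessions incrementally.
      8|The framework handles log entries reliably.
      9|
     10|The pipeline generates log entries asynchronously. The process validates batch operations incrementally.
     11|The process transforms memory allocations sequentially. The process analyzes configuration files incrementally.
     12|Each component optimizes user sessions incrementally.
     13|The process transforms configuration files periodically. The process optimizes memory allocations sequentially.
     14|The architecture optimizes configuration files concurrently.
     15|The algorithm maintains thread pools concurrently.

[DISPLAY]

gModal                         ┃             
───────────────────────────────┨             
                               ┃━━━━━━━━━━━━━
odule coordinates cached result┃             
ro┌──────────────────┐iguration┃─────────────
  │ Update Available │         ┃             
ro│ Connection lost. │tch opera┃  C       D  
st│       [OK]       │pools con┃-------------
am└──────────────────┘essions i┃ata          
amework handles log entries rel┃      0      
                               ┃      0      
peline generates log entries as┃━━━━━━━━━━━━━
━━━━━━━━━━━━━━━━━━━━━━━━━━━━━━━┛             
                                             
                                             
                                             
                                             
                                             


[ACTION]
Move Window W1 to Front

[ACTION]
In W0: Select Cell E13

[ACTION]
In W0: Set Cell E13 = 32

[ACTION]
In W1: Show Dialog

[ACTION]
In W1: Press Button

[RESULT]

gModal                         ┃             
───────────────────────────────┨             
                               ┃━━━━━━━━━━━━━
odule coordinates cached result┃             
rocessing handles configuration┃─────────────
                               ┃             
rocessing validates batch opera┃  C       D  
stem optimizes thread pools con┃-------------
amework handles user sessions i┃ata          
amework handles log entries rel┃      0      
                               ┃      0      
peline generates log entries as┃━━━━━━━━━━━━━
━━━━━━━━━━━━━━━━━━━━━━━━━━━━━━━┛             
                                             
                                             
                                             
                                             
                                             


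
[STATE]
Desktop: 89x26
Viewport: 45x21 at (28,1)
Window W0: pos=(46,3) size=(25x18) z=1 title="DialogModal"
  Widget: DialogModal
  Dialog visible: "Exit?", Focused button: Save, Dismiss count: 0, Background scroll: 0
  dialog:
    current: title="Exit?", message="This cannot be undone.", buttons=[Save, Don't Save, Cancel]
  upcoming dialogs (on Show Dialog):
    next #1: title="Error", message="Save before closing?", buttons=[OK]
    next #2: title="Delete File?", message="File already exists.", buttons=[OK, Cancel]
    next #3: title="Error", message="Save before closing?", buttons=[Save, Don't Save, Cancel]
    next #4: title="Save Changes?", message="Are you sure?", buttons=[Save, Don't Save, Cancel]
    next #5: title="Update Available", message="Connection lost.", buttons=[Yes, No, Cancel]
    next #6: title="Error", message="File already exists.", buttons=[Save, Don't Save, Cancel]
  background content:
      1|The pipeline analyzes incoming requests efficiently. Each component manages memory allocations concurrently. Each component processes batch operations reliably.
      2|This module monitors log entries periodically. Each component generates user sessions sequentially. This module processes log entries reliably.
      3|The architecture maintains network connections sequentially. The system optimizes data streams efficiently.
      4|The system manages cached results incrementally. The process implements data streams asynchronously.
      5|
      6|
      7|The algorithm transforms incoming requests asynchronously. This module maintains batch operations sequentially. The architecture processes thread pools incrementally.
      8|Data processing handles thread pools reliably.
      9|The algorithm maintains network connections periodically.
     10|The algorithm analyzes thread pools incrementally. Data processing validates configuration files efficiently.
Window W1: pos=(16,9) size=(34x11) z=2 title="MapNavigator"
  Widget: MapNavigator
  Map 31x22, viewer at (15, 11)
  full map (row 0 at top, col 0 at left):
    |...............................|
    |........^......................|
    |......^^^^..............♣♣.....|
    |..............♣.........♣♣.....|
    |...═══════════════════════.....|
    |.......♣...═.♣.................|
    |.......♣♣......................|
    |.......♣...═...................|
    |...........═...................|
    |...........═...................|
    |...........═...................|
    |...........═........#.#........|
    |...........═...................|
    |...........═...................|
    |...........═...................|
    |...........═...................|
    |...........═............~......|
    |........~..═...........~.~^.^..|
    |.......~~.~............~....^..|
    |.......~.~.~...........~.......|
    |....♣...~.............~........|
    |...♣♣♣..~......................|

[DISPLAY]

                                             
                                             
                  ┏━━━━━━━━━━━━━━━━━━━━━━━┓  
                  ┃ DialogModal           ┃  
                  ┠───────────────────────┨  
                  ┃The pipeline analyzes i┃  
                  ┃This module monitors lo┃  
                  ┃The architecture mainta┃  
━━━━━━━━━━━━━━━━━━━━━┓ system manages cach┃  
or                   ┃─────────────────┐  ┃  
─────────────────────┨      Exit?      │  ┃  
.═...................┃This cannot be un│rm┃  
.═...................┃[Save]  Don't Sav│es┃  
.═...................┃─────────────────┘ns┃  
.═...@....#.#........┃ algorithm analyzes ┃  
.═...................┃                    ┃  
.═...................┃                    ┃  
.═...................┃                    ┃  
━━━━━━━━━━━━━━━━━━━━━┛                    ┃  
                  ┗━━━━━━━━━━━━━━━━━━━━━━━┛  
                                             


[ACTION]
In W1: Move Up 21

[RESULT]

                                             
                                             
                  ┏━━━━━━━━━━━━━━━━━━━━━━━┓  
                  ┃ DialogModal           ┃  
                  ┠───────────────────────┨  
                  ┃The pipeline analyzes i┃  
                  ┃This module monitors lo┃  
                  ┃The architecture mainta┃  
━━━━━━━━━━━━━━━━━━━━━┓ system manages cach┃  
or                   ┃─────────────────┐  ┃  
─────────────────────┨      Exit?      │  ┃  
                     ┃This cannot be un│rm┃  
                     ┃[Save]  Don't Sav│es┃  
                     ┃─────────────────┘ns┃  
.....@...............┃ algorithm analyzes ┃  
.....................┃                    ┃  
..............♣♣.....┃                    ┃  
....♣.........♣♣.....┃                    ┃  
━━━━━━━━━━━━━━━━━━━━━┛                    ┃  
                  ┗━━━━━━━━━━━━━━━━━━━━━━━┛  
                                             


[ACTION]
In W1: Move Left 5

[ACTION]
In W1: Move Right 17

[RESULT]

                                             
                                             
                  ┏━━━━━━━━━━━━━━━━━━━━━━━┓  
                  ┃ DialogModal           ┃  
                  ┠───────────────────────┨  
                  ┃The pipeline analyzes i┃  
                  ┃This module monitors lo┃  
                  ┃The architecture mainta┃  
━━━━━━━━━━━━━━━━━━━━━┓ system manages cach┃  
or                   ┃─────────────────┐  ┃  
─────────────────────┨      Exit?      │  ┃  
                     ┃This cannot be un│rm┃  
                     ┃[Save]  Don't Sav│es┃  
                     ┃─────────────────┘ns┃  
.....@...            ┃ algorithm analyzes ┃  
.........            ┃                    ┃  
..♣♣.....            ┃                    ┃  
..♣♣.....            ┃                    ┃  
━━━━━━━━━━━━━━━━━━━━━┛                    ┃  
                  ┗━━━━━━━━━━━━━━━━━━━━━━━┛  
                                             
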